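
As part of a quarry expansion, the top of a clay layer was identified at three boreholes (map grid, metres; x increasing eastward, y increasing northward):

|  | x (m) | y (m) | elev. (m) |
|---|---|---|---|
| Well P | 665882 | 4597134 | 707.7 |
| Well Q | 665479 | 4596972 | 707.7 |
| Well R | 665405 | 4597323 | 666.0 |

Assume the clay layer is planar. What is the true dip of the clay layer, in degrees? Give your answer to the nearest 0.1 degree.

6.7°

Let the plane be z = a·x + b·y + c.
Well Q−Well P: −403a − 162b = 0;  Well R−Well P: −477a + 189b = −41.7.
Solving gives a = 0.04403, b = −0.10952.
Gradient magnitude |∇z| = √(a² + b²) = √(0.00194 + 0.01199) = 0.11804.
True dip = arctan(0.11804) = 6.7°, dipping toward NNW (azimuth ≈ 338°).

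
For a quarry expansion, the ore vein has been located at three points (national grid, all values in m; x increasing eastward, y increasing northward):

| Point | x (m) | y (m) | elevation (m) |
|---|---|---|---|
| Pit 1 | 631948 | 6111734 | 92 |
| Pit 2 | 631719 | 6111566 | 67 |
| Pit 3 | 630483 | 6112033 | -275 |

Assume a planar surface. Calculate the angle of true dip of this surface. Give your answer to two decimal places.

Two edge vectors: Pit 1→Pit 2 = (-229, -168, -25), Pit 1→Pit 3 = (-1465, 299, -367).
Normal n = (Pit 1→Pit 2) × (Pit 1→Pit 3) = (69131, -47418, -314591).
So ∂z/∂x = −n_x/n_z = 0.21975 and ∂z/∂y = −n_y/n_z = −0.15073.
Gradient magnitude |∇z| = √(a² + b²) = √(0.04829 + 0.02272) = 0.26647.
True dip = arctan(0.26647) = 14.92°, dipping toward NW (azimuth ≈ 304°).

14.92°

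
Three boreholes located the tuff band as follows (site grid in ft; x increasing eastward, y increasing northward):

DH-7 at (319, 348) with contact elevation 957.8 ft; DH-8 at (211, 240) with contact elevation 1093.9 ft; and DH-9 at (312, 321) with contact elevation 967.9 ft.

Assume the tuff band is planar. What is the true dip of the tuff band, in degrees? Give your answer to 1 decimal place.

50.1°

Two edge vectors: DH-7→DH-8 = (-108, -108, 136.1), DH-7→DH-9 = (-7, -27, 10.1).
Normal n = (DH-7→DH-8) × (DH-7→DH-9) = (2583.9, 138.1, 2160).
So ∂z/∂x = −n_x/n_z = −1.19625 and ∂z/∂y = −n_y/n_z = −0.06394.
Gradient magnitude |∇z| = √(a² + b²) = √(1.43101 + 0.00409) = 1.19796.
True dip = arctan(1.19796) = 50.1°, dipping toward E (azimuth ≈ 087°).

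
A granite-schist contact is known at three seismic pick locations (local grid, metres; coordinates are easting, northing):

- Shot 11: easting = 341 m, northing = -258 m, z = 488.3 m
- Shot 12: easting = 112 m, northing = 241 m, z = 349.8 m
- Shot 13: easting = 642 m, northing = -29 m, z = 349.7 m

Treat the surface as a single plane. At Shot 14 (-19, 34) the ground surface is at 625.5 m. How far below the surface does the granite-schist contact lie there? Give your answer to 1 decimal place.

Two edge vectors: Shot 11→Shot 12 = (-229, 499, -138.5), Shot 11→Shot 13 = (301, 229, -138.6).
Normal n = (Shot 11→Shot 12) × (Shot 11→Shot 13) = (-37444.9, -73427.9, -202640).
So ∂z/∂easting = −n_x/n_z = −0.18479 and ∂z/∂northing = −n_y/n_z = −0.36236.
Intercept c from Shot 11: 488.3 + 63.01 − 93.49 = 457.82.
At (-19, 34): z_contact = 3.51 − 12.32 + 457.82 = 449.01 m.
Depth below ground = 625.5 − 449.01 = 176.5 m.

176.5 m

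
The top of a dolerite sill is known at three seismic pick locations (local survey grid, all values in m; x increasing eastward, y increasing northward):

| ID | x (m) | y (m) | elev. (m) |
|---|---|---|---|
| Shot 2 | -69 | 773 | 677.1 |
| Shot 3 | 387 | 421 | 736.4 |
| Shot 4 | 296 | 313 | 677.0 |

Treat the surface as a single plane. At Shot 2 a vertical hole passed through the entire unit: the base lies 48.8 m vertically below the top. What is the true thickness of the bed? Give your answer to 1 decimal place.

44.8 m

Two edge vectors: Shot 2→Shot 3 = (456, -352, 59.3), Shot 2→Shot 4 = (365, -460, -0.1).
Normal n = (Shot 2→Shot 3) × (Shot 2→Shot 4) = (27313.2, 21690.1, -81280).
So ∂z/∂x = −n_x/n_z = 0.33604 and ∂z/∂y = −n_y/n_z = 0.26686.
|∇z| = √(a²+b²) = 0.42911, so dip δ = arctan(0.42911) = 23.22°.
True thickness = vertical thickness × cos δ = 48.8 × cos 23.22° = 44.8 m.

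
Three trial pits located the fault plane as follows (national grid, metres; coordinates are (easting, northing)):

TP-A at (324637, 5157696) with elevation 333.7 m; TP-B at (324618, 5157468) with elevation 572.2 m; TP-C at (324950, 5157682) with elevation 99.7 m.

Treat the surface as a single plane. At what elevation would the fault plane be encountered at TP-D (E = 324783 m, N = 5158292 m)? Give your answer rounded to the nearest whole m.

-366 m

Let the plane be z = a·E + b·N + c.
TP-B−TP-A: −19a − 228b = 238.5;  TP-C−TP-A: 313a − 14b = −234.
Solving gives a = −0.79144213, b = −0.98009912.
Then c = 333.7 − a·324637 − b·5157696 = 5312318.41.
At (324783, 5158292): z = −257047.0 − 5055637.5 + 5312318.41 = -366.0 m.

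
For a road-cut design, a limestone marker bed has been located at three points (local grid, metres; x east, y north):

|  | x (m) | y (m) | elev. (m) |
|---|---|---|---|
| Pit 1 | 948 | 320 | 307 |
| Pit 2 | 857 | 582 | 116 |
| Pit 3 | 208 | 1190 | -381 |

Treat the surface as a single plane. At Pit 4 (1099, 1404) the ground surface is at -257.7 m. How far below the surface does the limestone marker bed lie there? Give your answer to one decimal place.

Let the plane be z = a·x + b·y + c.
Pit 2−Pit 1: −91a + 262b = −191;  Pit 3−Pit 1: −740a + 870b = −688.
Solving gives a = 0.122797, b = −0.686357.
Then c = 307 − a·948 − b·320 = 410.22.
At (1099, 1404): z_contact = 134.95 − 963.65 + 410.22 = -418.47 m.
Depth below ground = -257.7 − (-418.47) = 160.8 m.

160.8 m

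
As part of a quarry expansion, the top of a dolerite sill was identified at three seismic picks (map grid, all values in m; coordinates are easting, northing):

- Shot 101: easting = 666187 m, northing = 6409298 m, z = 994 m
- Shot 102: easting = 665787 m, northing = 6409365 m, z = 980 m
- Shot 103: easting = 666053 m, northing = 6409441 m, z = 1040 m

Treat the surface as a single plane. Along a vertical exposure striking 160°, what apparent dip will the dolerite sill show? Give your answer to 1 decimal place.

Two edge vectors: Shot 101→Shot 102 = (-400, 67, -14), Shot 101→Shot 103 = (-134, 143, 46).
Normal n = (Shot 101→Shot 102) × (Shot 101→Shot 103) = (5084, 20276, -48222).
So ∂z/∂easting = −n_x/n_z = 0.10543 and ∂z/∂northing = −n_y/n_z = 0.42047.
Unit vector along 160° is (sin 160°, cos 160°) = (0.3420, -0.9397).
Slope in that direction = a·(0.3420) + b·(-0.9397) = −0.35906.
Apparent dip = arctan|0.35906| = 19.8° (true dip is 23.4°, so apparent ≤ true as expected).

19.8°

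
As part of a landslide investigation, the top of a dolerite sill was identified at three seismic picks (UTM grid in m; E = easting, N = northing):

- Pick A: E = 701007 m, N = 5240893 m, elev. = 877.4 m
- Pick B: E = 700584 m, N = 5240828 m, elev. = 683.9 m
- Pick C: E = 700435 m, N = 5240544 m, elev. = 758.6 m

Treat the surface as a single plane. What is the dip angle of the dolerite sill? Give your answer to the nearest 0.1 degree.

Let the plane be z = a·E + b·N + c.
Pick B−Pick A: −423a − 65b = −193.5;  Pick C−Pick A: −572a − 349b = −118.8.
Solving gives a = 0.54152, b = −0.54714.
Gradient magnitude |∇z| = √(a² + b²) = √(0.29325 + 0.29936) = 0.76981.
True dip = arctan(0.76981) = 37.6°, dipping toward NW (azimuth ≈ 315°).

37.6°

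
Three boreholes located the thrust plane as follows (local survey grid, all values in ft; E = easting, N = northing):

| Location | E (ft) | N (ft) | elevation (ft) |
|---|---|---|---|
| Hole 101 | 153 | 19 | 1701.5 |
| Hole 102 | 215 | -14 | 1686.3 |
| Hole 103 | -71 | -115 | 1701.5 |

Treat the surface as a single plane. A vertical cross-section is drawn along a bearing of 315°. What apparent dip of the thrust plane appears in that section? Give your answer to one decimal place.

Let the plane be z = a·E + b·N + c.
Hole 102−Hole 101: 62a − 33b = −15.2;  Hole 103−Hole 101: −224a − 134b = 0.
Solving gives a = −0.12973, b = 0.21687.
Unit vector along 315° is (sin 315°, cos 315°) = (-0.7071, 0.7071).
Slope in that direction = a·(-0.7071) + b·(0.7071) = 0.24508.
Apparent dip = arctan|0.24508| = 13.8° (true dip is 14.2°, so apparent ≤ true as expected).

13.8°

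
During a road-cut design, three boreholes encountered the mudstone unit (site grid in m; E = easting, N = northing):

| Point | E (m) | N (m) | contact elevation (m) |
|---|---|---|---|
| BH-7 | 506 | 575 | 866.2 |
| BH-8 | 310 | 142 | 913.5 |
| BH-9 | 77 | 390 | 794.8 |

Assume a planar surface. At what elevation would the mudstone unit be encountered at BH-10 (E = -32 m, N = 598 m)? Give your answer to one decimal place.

718.2 m

Let the plane be z = a·E + b·N + c.
BH-8−BH-7: −196a − 433b = 47.3;  BH-9−BH-7: −429a − 185b = −71.4.
Solving gives a = 0.26533, b = −0.22934.
Then c = 866.2 − a·506 − b·575 = 863.81.
At (-32, 598): z = −8.5 − 137.1 + 863.81 = 718.2 m.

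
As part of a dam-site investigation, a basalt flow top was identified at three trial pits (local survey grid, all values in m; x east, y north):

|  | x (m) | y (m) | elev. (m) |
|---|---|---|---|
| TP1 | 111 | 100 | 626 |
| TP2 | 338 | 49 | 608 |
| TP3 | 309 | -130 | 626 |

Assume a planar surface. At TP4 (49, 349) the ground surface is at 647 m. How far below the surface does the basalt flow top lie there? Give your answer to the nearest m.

36 m

Two edge vectors: TP1→TP2 = (227, -51, -18), TP1→TP3 = (198, -230, 0).
Normal n = (TP1→TP2) × (TP1→TP3) = (-4140, -3564, -42112).
So ∂z/∂x = −n_x/n_z = −0.09831 and ∂z/∂y = −n_y/n_z = −0.08463.
Intercept c from TP1: 626 + 10.91 + 8.46 = 645.38.
At (49, 349): z_contact = −4.8 − 29.5 + 645.38 = 611.0 m.
Depth below ground = 647 − 611.0 = 36 m.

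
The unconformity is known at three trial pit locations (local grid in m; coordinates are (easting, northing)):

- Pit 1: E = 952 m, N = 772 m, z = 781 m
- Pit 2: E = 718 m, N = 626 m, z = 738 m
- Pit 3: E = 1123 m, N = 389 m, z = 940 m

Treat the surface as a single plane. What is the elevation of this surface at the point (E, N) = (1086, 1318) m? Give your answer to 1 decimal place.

Let the plane be z = a·E + b·N + c.
Pit 2−Pit 1: −234a − 146b = −43;  Pit 3−Pit 1: 171a − 383b = 159.
Solving gives a = 0.346310, b = −0.260525.
Then c = 781 − a·952 − b·772 = 652.44.
At (1086, 1318): z = 376.1 − 343.4 + 652.44 = 685.2 m.

685.2 m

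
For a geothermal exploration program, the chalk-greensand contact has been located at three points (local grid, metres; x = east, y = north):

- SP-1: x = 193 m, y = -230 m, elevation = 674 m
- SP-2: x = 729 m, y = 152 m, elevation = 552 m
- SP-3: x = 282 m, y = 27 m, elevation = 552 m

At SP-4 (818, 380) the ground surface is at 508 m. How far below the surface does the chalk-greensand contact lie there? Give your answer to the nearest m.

Two edge vectors: SP-1→SP-2 = (536, 382, -122), SP-1→SP-3 = (89, 257, -122).
Normal n = (SP-1→SP-2) × (SP-1→SP-3) = (-15250, 54534, 103754).
So ∂z/∂x = −n_x/n_z = 0.14698 and ∂z/∂y = −n_y/n_z = −0.52561.
Intercept c from SP-1: 674 − 28.37 − 120.89 = 524.74.
At (818, 380): z_contact = 120.2 − 199.7 + 524.74 = 445.2 m.
Depth below ground = 508 − 445.2 = 63 m.

63 m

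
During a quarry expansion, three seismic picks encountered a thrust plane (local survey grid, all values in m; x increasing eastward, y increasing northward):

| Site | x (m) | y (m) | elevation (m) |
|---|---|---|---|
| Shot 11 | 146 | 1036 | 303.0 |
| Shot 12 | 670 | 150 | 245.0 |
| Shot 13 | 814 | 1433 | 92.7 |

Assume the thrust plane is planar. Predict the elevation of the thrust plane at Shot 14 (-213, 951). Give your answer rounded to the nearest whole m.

405 m

Let the plane be z = a·x + b·y + c.
Shot 12−Shot 11: 524a − 886b = −58;  Shot 13−Shot 11: 668a + 397b = −210.3.
Solving gives a = −0.26173, b = −0.08933.
Then c = 303 − a·146 − b·1036 = 433.76.
At (-213, 951): z = 55.7 − 85.0 + 433.76 = 404.6 m.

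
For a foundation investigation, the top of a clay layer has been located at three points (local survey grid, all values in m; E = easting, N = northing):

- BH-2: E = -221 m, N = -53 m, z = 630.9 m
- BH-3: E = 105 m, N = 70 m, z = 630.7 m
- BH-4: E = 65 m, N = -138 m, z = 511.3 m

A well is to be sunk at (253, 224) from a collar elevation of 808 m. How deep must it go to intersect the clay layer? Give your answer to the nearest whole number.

Two edge vectors: BH-2→BH-3 = (326, 123, -0.2), BH-2→BH-4 = (286, -85, -119.6).
Normal n = (BH-2→BH-3) × (BH-2→BH-4) = (-14727.8, 38932.4, -62888).
So ∂z/∂E = −n_x/n_z = −0.23419 and ∂z/∂N = −n_y/n_z = 0.61908.
Intercept c from BH-2: 630.9 − 51.76 + 32.81 = 611.95.
At (253, 224): z_contact = −59.3 + 138.7 + 611.95 = 691.4 m.
Depth below ground = 808 − 691.4 = 117 m.

117 m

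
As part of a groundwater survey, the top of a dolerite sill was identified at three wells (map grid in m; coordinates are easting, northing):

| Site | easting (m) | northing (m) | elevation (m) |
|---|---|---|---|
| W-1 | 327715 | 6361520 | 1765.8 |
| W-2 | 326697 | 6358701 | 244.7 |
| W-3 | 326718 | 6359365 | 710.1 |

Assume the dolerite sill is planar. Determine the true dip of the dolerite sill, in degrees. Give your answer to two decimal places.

40.95°

Let the plane be z = a·easting + b·northing + c.
W-2−W-1: −1018a − 2819b = −1521.1;  W-3−W-1: −997a − 2155b = −1055.7.
Solving gives a = −0.48958, b = 0.71639.
Gradient magnitude |∇z| = √(a² + b²) = √(0.23969 + 0.51321) = 0.86770.
True dip = arctan(0.86770) = 40.95°, dipping toward SE (azimuth ≈ 146°).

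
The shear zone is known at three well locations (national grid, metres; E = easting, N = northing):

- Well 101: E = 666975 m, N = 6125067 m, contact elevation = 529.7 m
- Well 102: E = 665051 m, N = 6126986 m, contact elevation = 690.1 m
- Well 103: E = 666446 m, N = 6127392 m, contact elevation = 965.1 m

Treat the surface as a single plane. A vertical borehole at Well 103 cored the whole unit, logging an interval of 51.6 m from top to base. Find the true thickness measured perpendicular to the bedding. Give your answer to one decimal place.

Let the plane be z = a·E + b·N + c.
Well 102−Well 101: −1924a + 1919b = 160.4;  Well 103−Well 101: −529a + 2325b = 435.4.
Solving gives a = 0.13377, b = 0.21771.
|∇z| = √(a²+b²) = 0.25552, so dip δ = arctan(0.25552) = 14.33°.
True thickness = vertical thickness × cos δ = 51.6 × cos 14.33° = 50.0 m.

50.0 m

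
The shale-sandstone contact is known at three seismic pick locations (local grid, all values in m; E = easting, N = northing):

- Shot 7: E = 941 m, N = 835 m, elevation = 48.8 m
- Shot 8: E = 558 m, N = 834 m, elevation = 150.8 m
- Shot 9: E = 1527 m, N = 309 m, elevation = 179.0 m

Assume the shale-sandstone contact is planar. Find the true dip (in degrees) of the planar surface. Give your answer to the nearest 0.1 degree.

31.1°

Let the plane be z = a·E + b·N + c.
Shot 8−Shot 7: −383a − 1b = 102;  Shot 9−Shot 7: 586a − 526b = 130.2.
Solving gives a = −0.26490, b = −0.54265.
Gradient magnitude |∇z| = √(a² + b²) = √(0.07017 + 0.29447) = 0.60385.
True dip = arctan(0.60385) = 31.1°, dipping toward NNE (azimuth ≈ 026°).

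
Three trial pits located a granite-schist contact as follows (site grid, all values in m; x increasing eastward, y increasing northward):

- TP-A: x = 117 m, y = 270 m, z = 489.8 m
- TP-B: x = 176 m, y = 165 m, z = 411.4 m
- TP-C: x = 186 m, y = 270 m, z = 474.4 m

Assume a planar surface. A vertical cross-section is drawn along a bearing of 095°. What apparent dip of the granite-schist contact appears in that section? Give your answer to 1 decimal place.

Let the plane be z = a·x + b·y + c.
TP-B−TP-A: 59a − 105b = −78.4;  TP-C−TP-A: 69a + 0b = −15.4.
Solving gives a = −0.22319, b = 0.62126.
Unit vector along 095° is (sin 95°, cos 95°) = (0.9962, -0.0872).
Slope in that direction = a·(0.9962) + b·(-0.0872) = −0.27649.
Apparent dip = arctan|0.27649| = 15.5° (true dip is 33.4°, so apparent ≤ true as expected).

15.5°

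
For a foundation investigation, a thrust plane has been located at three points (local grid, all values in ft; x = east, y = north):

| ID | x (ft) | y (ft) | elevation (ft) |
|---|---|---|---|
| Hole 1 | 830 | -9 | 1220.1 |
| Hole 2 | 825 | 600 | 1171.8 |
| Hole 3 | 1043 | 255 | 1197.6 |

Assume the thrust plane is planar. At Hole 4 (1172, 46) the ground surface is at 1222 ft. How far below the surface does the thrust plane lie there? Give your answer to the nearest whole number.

9 ft

Two edge vectors: Hole 1→Hole 2 = (-5, 609, -48.3), Hole 1→Hole 3 = (213, 264, -22.5).
Normal n = (Hole 1→Hole 2) × (Hole 1→Hole 3) = (-951.3, -10400.4, -131037).
So ∂z/∂x = −n_x/n_z = −0.00726 and ∂z/∂y = −n_y/n_z = −0.07937.
Intercept c from Hole 1: 1220.1 + 6.03 − 0.71 = 1225.41.
At (1172, 46): z_contact = −8.5 − 3.7 + 1225.41 = 1213.3 ft.
Depth below ground = 1222 − 1213.3 = 9 ft.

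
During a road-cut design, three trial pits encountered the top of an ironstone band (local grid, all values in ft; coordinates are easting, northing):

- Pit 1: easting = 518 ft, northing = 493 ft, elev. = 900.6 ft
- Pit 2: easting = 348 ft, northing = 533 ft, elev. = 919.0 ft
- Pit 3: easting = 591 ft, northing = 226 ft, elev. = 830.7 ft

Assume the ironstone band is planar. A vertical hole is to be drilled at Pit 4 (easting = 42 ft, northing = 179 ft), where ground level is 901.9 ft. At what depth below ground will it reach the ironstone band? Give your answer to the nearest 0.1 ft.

Two edge vectors: Pit 1→Pit 2 = (-170, 40, 18.4), Pit 1→Pit 3 = (73, -267, -69.9).
Normal n = (Pit 1→Pit 2) × (Pit 1→Pit 3) = (2116.8, -10539.8, 42470).
So ∂z/∂easting = −n_x/n_z = −0.04984 and ∂z/∂northing = −n_y/n_z = 0.24817.
Intercept c from Pit 1: 900.6 + 25.82 − 122.35 = 804.07.
At (42, 179): z_contact = −2.09 + 44.42 + 804.07 = 846.40 ft.
Depth below ground = 901.9 − 846.40 = 55.5 ft.

55.5 ft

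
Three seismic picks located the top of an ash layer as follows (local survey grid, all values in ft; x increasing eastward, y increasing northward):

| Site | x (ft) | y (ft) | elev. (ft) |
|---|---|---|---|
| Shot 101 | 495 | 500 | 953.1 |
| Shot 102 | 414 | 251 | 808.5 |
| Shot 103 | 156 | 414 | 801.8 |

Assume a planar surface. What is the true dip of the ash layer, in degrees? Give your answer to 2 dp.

29.93°

Let the plane be z = a·x + b·y + c.
Shot 102−Shot 101: −81a − 249b = −144.6;  Shot 103−Shot 101: −339a − 86b = −151.3.
Solving gives a = 0.32588, b = 0.47471.
Gradient magnitude |∇z| = √(a² + b²) = √(0.10620 + 0.22535) = 0.57581.
True dip = arctan(0.57581) = 29.93°, dipping toward SW (azimuth ≈ 214°).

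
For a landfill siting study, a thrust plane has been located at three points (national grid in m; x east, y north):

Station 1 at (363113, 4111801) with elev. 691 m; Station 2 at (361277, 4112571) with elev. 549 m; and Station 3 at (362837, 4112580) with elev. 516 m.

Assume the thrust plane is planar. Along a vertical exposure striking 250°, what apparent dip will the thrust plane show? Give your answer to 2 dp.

Two edge vectors: Station 1→Station 2 = (-1836, 770, -142), Station 1→Station 3 = (-276, 779, -175).
Normal n = (Station 1→Station 2) × (Station 1→Station 3) = (-24132, -282108, -1217724).
So ∂z/∂x = −n_x/n_z = −0.01982 and ∂z/∂y = −n_y/n_z = −0.23167.
Unit vector along 250° is (sin 250°, cos 250°) = (-0.9397, -0.3420).
Slope in that direction = a·(-0.9397) + b·(-0.3420) = 0.09786.
Apparent dip = arctan|0.09786| = 5.59° (true dip is 13.1°, so apparent ≤ true as expected).

5.59°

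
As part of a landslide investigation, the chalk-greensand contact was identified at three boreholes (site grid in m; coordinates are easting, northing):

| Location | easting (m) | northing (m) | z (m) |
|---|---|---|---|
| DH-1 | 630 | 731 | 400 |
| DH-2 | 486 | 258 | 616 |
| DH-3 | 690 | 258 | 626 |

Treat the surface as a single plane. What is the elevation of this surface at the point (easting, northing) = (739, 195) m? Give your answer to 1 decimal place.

Let the plane be z = a·easting + b·northing + c.
DH-2−DH-1: −144a − 473b = 216;  DH-3−DH-1: 60a − 473b = 226.
Solving gives a = 0.04902, b = −0.47158.
Then c = 400 − a·630 − b·731 = 713.84.
At (739, 195): z = 36.2 − 92.0 + 713.84 = 658.1 m.

658.1 m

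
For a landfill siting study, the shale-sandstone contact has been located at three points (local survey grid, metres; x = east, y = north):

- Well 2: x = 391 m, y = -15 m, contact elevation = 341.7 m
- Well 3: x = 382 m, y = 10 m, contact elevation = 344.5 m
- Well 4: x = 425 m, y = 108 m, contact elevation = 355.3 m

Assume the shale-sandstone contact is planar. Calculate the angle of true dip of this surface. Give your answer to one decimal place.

Let the plane be z = a·x + b·y + c.
Well 3−Well 2: −9a + 25b = 2.8;  Well 4−Well 2: 34a + 123b = 13.6.
Solving gives a = −0.00225, b = 0.11119.
Gradient magnitude |∇z| = √(a² + b²) = √(0.00001 + 0.01236) = 0.11121.
True dip = arctan(0.11121) = 6.3°, dipping toward S (azimuth ≈ 179°).

6.3°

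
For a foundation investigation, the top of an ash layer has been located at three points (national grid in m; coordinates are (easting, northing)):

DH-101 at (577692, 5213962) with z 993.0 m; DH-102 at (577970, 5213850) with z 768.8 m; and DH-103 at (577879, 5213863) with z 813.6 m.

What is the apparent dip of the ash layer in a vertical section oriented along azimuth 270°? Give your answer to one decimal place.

Let the plane be z = a·E + b·N + c.
DH-102−DH-101: 278a − 112b = −224.2;  DH-103−DH-101: 187a − 99b = −179.4.
Solving gives a = −0.31970, b = 1.20824.
Unit vector along 270° is (sin 270°, cos 270°) = (-1.0000, -0.0000).
Slope in that direction = a·(-1.0000) + b·(-0.0000) = 0.31970.
Apparent dip = arctan|0.31970| = 17.7° (true dip is 51.3°, so apparent ≤ true as expected).

17.7°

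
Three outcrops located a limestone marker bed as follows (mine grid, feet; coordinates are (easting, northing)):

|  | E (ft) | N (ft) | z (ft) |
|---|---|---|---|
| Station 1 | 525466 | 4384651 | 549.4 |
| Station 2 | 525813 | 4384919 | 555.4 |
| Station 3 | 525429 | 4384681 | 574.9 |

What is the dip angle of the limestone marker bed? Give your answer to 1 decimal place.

29.0°

Two edge vectors: Station 1→Station 2 = (347, 268, 6), Station 1→Station 3 = (-37, 30, 25.5).
Normal n = (Station 1→Station 2) × (Station 1→Station 3) = (6654, -9070.5, 20326).
So ∂z/∂E = −n_x/n_z = −0.32736 and ∂z/∂N = −n_y/n_z = 0.44625.
Gradient magnitude |∇z| = √(a² + b²) = √(0.10717 + 0.19914) = 0.55345.
True dip = arctan(0.55345) = 29.0°, dipping toward SE (azimuth ≈ 144°).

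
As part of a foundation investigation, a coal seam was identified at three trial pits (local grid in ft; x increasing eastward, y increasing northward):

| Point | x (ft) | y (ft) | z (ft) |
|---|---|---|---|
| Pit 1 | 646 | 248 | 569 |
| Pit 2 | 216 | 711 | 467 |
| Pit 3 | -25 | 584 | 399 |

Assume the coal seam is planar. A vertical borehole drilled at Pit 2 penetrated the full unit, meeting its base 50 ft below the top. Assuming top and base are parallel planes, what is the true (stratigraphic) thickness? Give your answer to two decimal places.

Let the plane be z = a·x + b·y + c.
Pit 2−Pit 1: −430a + 463b = −102;  Pit 3−Pit 1: −671a + 336b = −170.
Solving gives a = 0.26739, b = 0.02803.
|∇z| = √(a²+b²) = 0.26885, so dip δ = arctan(0.26885) = 15.05°.
True thickness = vertical thickness × cos δ = 50 × cos 15.05° = 48.29 ft.

48.29 ft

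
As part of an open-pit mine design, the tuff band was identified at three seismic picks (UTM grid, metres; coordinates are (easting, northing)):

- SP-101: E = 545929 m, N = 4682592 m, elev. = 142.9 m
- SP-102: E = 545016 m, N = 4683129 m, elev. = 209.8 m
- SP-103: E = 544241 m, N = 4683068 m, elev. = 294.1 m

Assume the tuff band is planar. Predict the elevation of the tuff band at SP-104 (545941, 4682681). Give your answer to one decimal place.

136.9 m

Let the plane be z = a·E + b·N + c.
SP-102−SP-101: −913a + 537b = 66.9;  SP-103−SP-101: −1688a + 476b = 151.2.
Solving gives a = −0.104584333, b = −0.053231836.
Then c = 142.9 − a·545929 − b·4682592 = 306501.49.
At (545941, 4682681): z = −57096.9 − 249267.7 + 306501.49 = 136.9 m.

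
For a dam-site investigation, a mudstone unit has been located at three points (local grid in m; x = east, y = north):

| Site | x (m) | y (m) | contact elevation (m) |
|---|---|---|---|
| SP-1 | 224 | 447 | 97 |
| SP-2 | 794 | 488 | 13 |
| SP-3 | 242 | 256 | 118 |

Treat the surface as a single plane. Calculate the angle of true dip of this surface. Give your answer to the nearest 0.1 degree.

Let the plane be z = a·x + b·y + c.
SP-2−SP-1: 570a + 41b = −84;  SP-3−SP-1: 18a − 191b = 21.
Solving gives a = −0.13852, b = −0.12300.
Gradient magnitude |∇z| = √(a² + b²) = √(0.01919 + 0.01513) = 0.18525.
True dip = arctan(0.18525) = 10.5°, dipping toward NE (azimuth ≈ 048°).

10.5°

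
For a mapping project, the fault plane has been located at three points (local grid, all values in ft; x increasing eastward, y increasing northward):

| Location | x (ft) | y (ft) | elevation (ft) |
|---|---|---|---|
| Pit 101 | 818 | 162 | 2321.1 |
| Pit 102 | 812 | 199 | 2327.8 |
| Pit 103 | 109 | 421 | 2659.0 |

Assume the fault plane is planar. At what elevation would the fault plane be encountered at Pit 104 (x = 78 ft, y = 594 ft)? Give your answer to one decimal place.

2691.6 ft

Two edge vectors: Pit 101→Pit 102 = (-6, 37, 6.7), Pit 101→Pit 103 = (-709, 259, 337.9).
Normal n = (Pit 101→Pit 102) × (Pit 101→Pit 103) = (10767, -2722.9, 24679).
So ∂z/∂x = −n_x/n_z = −0.43628 and ∂z/∂y = −n_y/n_z = 0.11033.
Intercept c from Pit 101: 2321.1 + 356.88 − 17.87 = 2660.10.
At (78, 594): z = −34.0 + 65.5 + 2660.10 = 2691.6 ft.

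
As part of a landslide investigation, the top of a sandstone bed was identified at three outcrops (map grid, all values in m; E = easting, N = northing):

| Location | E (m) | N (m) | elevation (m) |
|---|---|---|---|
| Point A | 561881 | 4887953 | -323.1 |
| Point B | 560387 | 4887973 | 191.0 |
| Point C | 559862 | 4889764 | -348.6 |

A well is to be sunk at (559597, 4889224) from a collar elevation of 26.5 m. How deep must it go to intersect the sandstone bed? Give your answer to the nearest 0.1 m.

Let the plane be z = a·E + b·N + c.
Point B−Point A: −1494a + 20b = 514.1;  Point C−Point A: −2019a + 1811b = −25.5.
Solving gives a = −0.349514568, b = −0.403738218.
Then c = -323.1 − a·561881 − b·4887953 = 2169515.93.
At (559597, 4889224): z_contact = −195587.30 − 1973966.58 + 2169515.93 = -37.96 m.
Depth below ground = 26.5 − (-37.96) = 64.5 m.

64.5 m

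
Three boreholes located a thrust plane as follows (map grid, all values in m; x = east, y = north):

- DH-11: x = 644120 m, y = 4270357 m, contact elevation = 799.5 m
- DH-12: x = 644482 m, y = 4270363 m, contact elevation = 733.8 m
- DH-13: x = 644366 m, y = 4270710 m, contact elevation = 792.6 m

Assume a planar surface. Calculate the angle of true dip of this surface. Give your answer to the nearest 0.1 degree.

Two edge vectors: DH-11→DH-12 = (362, 6, -65.7), DH-11→DH-13 = (246, 353, -6.9).
Normal n = (DH-11→DH-12) × (DH-11→DH-13) = (23150.7, -13664.4, 126310).
So ∂z/∂x = −n_x/n_z = −0.18328 and ∂z/∂y = −n_y/n_z = 0.10818.
Gradient magnitude |∇z| = √(a² + b²) = √(0.03359 + 0.01170) = 0.21283.
True dip = arctan(0.21283) = 12.0°, dipping toward ESE (azimuth ≈ 121°).

12.0°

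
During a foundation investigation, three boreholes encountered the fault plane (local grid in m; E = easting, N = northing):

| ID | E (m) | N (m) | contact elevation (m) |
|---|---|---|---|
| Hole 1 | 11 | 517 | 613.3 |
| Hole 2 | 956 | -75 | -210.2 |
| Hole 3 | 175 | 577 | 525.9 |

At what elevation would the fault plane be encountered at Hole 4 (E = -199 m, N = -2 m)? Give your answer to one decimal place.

Two edge vectors: Hole 1→Hole 2 = (945, -592, -823.5), Hole 1→Hole 3 = (164, 60, -87.4).
Normal n = (Hole 1→Hole 2) × (Hole 1→Hole 3) = (101150.8, -52461, 153788).
So ∂z/∂E = −n_x/n_z = −0.65773 and ∂z/∂N = −n_y/n_z = 0.34113.
Intercept c from Hole 1: 613.3 + 7.24 − 176.36 = 444.17.
At (-199, -2): z = 130.9 − 0.7 + 444.17 = 574.4 m.

574.4 m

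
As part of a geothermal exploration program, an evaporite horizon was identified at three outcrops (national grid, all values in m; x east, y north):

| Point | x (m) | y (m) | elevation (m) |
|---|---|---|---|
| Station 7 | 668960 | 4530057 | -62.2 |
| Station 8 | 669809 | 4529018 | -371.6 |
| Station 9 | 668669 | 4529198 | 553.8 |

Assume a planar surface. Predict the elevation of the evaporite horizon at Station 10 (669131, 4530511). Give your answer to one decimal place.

-402.9 m

Let the plane be z = a·x + b·y + c.
Station 8−Station 7: 849a − 1039b = −309.4;  Station 9−Station 7: −291a − 859b = 616.
Solving gives a = −0.878018107, b = −0.419670234.
Then c = -62.2 − a·668960 − b·4530057 = 2488426.87.
At (669131, 4530511): z = −587509.1 − 1901320.6 + 2488426.87 = -402.9 m.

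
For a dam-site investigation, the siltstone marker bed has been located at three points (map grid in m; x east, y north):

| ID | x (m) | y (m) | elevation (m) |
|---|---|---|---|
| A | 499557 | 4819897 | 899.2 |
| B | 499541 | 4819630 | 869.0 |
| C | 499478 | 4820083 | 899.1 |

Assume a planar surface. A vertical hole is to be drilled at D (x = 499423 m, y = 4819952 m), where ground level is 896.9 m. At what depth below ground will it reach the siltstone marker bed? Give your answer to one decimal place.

Two edge vectors: A→B = (-16, -267, -30.2), A→C = (-79, 186, -0.1).
Normal n = (A→B) × (A→C) = (5643.9, 2384.2, -24069).
So ∂z/∂x = −n_x/n_z = 0.234488346 and ∂z/∂y = −n_y/n_z = 0.099056878.
Intercept c from A: 899.2 − 117140.29 − 477443.95 = −593685.04.
At (499423, 4819952): z_contact = 117108.87 + 477449.40 − 593685.04 = 873.23 m.
Depth below ground = 896.9 − 873.23 = 23.7 m.

23.7 m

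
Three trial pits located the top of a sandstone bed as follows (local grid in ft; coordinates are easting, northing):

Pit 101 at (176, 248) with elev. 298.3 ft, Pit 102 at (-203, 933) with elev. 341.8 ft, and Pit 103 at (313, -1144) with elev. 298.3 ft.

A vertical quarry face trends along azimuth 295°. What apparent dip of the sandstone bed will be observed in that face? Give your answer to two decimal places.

6.88°

Two edge vectors: Pit 101→Pit 102 = (-379, 685, 43.5), Pit 101→Pit 103 = (137, -1392, 0).
Normal n = (Pit 101→Pit 102) × (Pit 101→Pit 103) = (60552, 5959.5, 433723).
So ∂z/∂easting = −n_x/n_z = −0.13961 and ∂z/∂northing = −n_y/n_z = −0.01374.
Unit vector along 295° is (sin 295°, cos 295°) = (-0.9063, 0.4226).
Slope in that direction = a·(-0.9063) + b·(0.4226) = 0.12072.
Apparent dip = arctan|0.12072| = 6.88° (true dip is 8.0°, so apparent ≤ true as expected).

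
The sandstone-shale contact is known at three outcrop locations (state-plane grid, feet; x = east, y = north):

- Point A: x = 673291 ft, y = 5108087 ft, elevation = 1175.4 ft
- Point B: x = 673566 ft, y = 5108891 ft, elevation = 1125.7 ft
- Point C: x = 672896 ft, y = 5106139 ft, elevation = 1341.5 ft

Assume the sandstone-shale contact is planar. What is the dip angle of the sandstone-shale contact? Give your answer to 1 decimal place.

Two edge vectors: Point A→Point B = (275, 804, -49.7), Point A→Point C = (-395, -1948, 166.1).
Normal n = (Point A→Point B) × (Point A→Point C) = (36728.8, -26046, -218120).
So ∂z/∂x = −n_x/n_z = 0.16839 and ∂z/∂y = −n_y/n_z = −0.11941.
Gradient magnitude |∇z| = √(a² + b²) = √(0.02835 + 0.01426) = 0.20643.
True dip = arctan(0.20643) = 11.7°, dipping toward NW (azimuth ≈ 305°).

11.7°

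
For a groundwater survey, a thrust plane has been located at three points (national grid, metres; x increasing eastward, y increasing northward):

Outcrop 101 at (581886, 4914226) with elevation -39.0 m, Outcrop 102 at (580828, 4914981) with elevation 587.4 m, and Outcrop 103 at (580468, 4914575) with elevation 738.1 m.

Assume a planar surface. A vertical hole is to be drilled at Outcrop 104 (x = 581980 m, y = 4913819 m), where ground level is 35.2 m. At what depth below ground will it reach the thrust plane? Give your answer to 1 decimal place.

Let the plane be z = a·x + b·y + c.
Outcrop 102−Outcrop 101: −1058a + 755b = 626.4;  Outcrop 103−Outcrop 101: −1418a + 349b = 777.1.
Solving gives a = −0.524842019, b = 0.094194893.
Then c = -39 − a·581886 − b·4914226 = −157535.77.
At (581980, 4913819): z_contact = −305447.56 + 462856.66 − 157535.77 = -126.67 m.
Depth below ground = 35.2 − (-126.67) = 161.9 m.

161.9 m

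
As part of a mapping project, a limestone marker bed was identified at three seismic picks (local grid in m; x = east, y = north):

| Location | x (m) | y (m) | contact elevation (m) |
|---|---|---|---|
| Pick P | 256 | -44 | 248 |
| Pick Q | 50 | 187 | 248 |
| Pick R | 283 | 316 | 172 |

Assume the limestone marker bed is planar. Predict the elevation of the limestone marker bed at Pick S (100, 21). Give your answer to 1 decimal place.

269.4 m

Two edge vectors: Pick P→Pick Q = (-206, 231, 0), Pick P→Pick R = (27, 360, -76).
Normal n = (Pick P→Pick Q) × (Pick P→Pick R) = (-17556, -15656, -80397).
So ∂z/∂x = −n_x/n_z = −0.21837 and ∂z/∂y = −n_y/n_z = −0.19473.
Intercept c from Pick P: 248 + 55.90 − 8.57 = 295.33.
At (100, 21): z = −21.8 − 4.1 + 295.33 = 269.4 m.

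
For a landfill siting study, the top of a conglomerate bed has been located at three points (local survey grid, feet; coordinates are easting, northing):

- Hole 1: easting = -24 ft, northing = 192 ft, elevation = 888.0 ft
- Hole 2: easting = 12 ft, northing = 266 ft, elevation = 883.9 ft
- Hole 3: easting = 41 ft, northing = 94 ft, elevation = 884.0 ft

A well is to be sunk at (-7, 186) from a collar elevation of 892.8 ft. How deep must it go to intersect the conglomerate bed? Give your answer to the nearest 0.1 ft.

6.1 ft

Two edge vectors: Hole 1→Hole 2 = (36, 74, -4.1), Hole 1→Hole 3 = (65, -98, -4).
Normal n = (Hole 1→Hole 2) × (Hole 1→Hole 3) = (-697.8, -122.5, -8338).
So ∂z/∂easting = −n_x/n_z = −0.08369 and ∂z/∂northing = −n_y/n_z = −0.01469.
Intercept c from Hole 1: 888 − 2.01 + 2.82 = 888.81.
At (-7, 186): z_contact = 0.59 − 2.73 + 888.81 = 886.67 ft.
Depth below ground = 892.8 − 886.67 = 6.1 ft.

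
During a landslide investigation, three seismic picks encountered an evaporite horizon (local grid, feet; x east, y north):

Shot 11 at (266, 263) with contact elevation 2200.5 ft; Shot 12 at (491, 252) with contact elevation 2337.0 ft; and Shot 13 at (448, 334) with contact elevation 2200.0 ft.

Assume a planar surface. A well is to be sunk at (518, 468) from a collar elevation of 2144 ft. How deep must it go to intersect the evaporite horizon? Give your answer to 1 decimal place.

92.3 ft

Let the plane be z = a·x + b·y + c.
Shot 12−Shot 11: 225a − 11b = 136.5;  Shot 13−Shot 11: 182a + 71b = −0.5.
Solving gives a = 0.53880, b = −1.38819.
Then c = 2200.5 − a·266 − b·263 = 2422.27.
At (518, 468): z_contact = 279.10 − 649.67 + 2422.27 = 2051.70 ft.
Depth below ground = 2144 − 2051.70 = 92.3 ft.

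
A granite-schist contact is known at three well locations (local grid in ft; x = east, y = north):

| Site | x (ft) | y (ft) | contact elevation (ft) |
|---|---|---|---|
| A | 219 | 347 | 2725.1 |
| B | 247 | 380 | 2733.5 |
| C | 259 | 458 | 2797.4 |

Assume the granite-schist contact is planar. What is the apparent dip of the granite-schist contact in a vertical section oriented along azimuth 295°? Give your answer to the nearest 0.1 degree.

Let the plane be z = a·x + b·y + c.
B−A: 28a + 33b = 8.4;  C−A: 40a + 111b = 72.3.
Solving gives a = −0.81292, b = 0.94430.
Unit vector along 295° is (sin 295°, cos 295°) = (-0.9063, 0.4226).
Slope in that direction = a·(-0.9063) + b·(0.4226) = 1.13583.
Apparent dip = arctan|1.13583| = 48.6° (true dip is 51.3°, so apparent ≤ true as expected).

48.6°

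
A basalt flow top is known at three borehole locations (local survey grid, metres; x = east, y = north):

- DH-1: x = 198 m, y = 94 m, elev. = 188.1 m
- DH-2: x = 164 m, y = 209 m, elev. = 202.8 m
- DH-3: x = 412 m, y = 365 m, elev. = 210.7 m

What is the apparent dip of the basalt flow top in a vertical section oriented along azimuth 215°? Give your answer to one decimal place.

4.1°

Let the plane be z = a·x + b·y + c.
DH-2−DH-1: −34a + 115b = 14.7;  DH-3−DH-1: 214a + 271b = 22.6.
Solving gives a = −0.04094, b = 0.11572.
Unit vector along 215° is (sin 215°, cos 215°) = (-0.5736, -0.8192).
Slope in that direction = a·(-0.5736) + b·(-0.8192) = −0.07131.
Apparent dip = arctan|0.07131| = 4.1° (true dip is 7.0°, so apparent ≤ true as expected).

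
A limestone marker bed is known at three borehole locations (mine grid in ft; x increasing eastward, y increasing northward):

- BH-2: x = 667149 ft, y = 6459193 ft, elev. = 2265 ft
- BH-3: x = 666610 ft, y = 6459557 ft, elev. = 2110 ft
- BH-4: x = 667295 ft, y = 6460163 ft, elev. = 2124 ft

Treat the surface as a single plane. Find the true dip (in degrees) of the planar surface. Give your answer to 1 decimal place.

Let the plane be z = a·x + b·y + c.
BH-3−BH-2: −539a + 364b = −155;  BH-4−BH-2: 146a + 970b = −141.
Solving gives a = 0.17193, b = −0.17124.
Gradient magnitude |∇z| = √(a² + b²) = √(0.02956 + 0.02932) = 0.24266.
True dip = arctan(0.24266) = 13.6°, dipping toward NW (azimuth ≈ 315°).

13.6°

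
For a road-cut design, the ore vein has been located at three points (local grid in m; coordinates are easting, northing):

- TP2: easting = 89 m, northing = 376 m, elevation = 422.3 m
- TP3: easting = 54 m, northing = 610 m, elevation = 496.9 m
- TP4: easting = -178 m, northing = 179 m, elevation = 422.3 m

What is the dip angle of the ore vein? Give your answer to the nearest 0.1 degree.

Let the plane be z = a·easting + b·northing + c.
TP3−TP2: −35a + 234b = 74.6;  TP4−TP2: −267a − 197b = 0.
Solving gives a = −0.21184, b = 0.28712.
Gradient magnitude |∇z| = √(a² + b²) = √(0.04488 + 0.08244) = 0.35681.
True dip = arctan(0.35681) = 19.6°, dipping toward SE (azimuth ≈ 144°).

19.6°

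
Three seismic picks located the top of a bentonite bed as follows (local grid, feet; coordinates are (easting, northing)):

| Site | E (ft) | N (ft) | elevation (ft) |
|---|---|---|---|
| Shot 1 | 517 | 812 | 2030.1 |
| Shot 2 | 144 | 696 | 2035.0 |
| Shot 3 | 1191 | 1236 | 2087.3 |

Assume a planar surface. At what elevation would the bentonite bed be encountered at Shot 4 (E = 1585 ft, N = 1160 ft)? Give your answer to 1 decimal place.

2021.0 ft

Two edge vectors: Shot 1→Shot 2 = (-373, -116, 4.9), Shot 1→Shot 3 = (674, 424, 57.2).
Normal n = (Shot 1→Shot 2) × (Shot 1→Shot 3) = (-8712.8, 24638.2, -79968).
So ∂z/∂E = −n_x/n_z = −0.108954 and ∂z/∂N = −n_y/n_z = 0.308101.
Intercept c from Shot 1: 2030.1 + 56.33 − 250.18 = 1836.25.
At (1585, 1160): z = −172.7 + 357.4 + 1836.25 = 2021.0 ft.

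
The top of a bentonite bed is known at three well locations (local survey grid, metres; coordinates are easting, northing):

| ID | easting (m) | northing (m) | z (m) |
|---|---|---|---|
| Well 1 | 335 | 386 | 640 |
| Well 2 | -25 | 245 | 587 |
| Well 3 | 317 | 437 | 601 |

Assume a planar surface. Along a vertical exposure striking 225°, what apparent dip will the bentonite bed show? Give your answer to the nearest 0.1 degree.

9.4°

Let the plane be z = a·easting + b·northing + c.
Well 2−Well 1: −360a − 141b = −53;  Well 3−Well 1: −18a + 51b = −39.
Solving gives a = 0.39248, b = −0.62618.
Unit vector along 225° is (sin 225°, cos 225°) = (-0.7071, -0.7071).
Slope in that direction = a·(-0.7071) + b·(-0.7071) = 0.16526.
Apparent dip = arctan|0.16526| = 9.4° (true dip is 36.5°, so apparent ≤ true as expected).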